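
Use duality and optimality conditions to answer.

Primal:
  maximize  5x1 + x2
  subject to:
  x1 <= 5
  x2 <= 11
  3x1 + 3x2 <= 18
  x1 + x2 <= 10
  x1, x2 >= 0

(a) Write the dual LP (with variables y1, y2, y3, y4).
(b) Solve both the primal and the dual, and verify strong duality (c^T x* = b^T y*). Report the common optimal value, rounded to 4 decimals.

The standard primal-dual pair for 'max c^T x s.t. A x <= b, x >= 0' is:
  Dual:  min b^T y  s.t.  A^T y >= c,  y >= 0.

So the dual LP is:
  minimize  5y1 + 11y2 + 18y3 + 10y4
  subject to:
    y1 + 3y3 + y4 >= 5
    y2 + 3y3 + y4 >= 1
    y1, y2, y3, y4 >= 0

Solving the primal: x* = (5, 1).
  primal value c^T x* = 26.
Solving the dual: y* = (4, 0, 0.3333, 0).
  dual value b^T y* = 26.
Strong duality: c^T x* = b^T y*. Confirmed.

26


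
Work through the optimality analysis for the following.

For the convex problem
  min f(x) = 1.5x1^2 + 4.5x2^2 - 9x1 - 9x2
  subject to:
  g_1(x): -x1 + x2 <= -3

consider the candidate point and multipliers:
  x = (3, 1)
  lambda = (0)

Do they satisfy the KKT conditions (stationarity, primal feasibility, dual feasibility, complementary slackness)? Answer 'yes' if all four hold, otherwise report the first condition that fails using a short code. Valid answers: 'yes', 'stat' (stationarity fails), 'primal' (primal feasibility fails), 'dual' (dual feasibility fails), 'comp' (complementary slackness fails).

Gradient of f: grad f(x) = Q x + c = (0, 0)
Constraint values g_i(x) = a_i^T x - b_i:
  g_1((3, 1)) = 1
Stationarity residual: grad f(x) + sum_i lambda_i a_i = (0, 0)
  -> stationarity OK
Primal feasibility (all g_i <= 0): FAILS
Dual feasibility (all lambda_i >= 0): OK
Complementary slackness (lambda_i * g_i(x) = 0 for all i): OK

Verdict: the first failing condition is primal_feasibility -> primal.

primal


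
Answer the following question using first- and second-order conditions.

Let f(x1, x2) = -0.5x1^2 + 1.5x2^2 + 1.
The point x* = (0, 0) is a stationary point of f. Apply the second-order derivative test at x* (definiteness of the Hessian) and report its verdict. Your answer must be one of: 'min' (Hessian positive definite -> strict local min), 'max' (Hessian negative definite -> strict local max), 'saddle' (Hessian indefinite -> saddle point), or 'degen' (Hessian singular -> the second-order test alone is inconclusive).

Compute the Hessian H = grad^2 f:
  H = [[-1, 0], [0, 3]]
Verify stationarity: grad f(x*) = H x* + g = (0, 0).
Eigenvalues of H: -1, 3.
Eigenvalues have mixed signs, so H is indefinite -> x* is a saddle point.

saddle


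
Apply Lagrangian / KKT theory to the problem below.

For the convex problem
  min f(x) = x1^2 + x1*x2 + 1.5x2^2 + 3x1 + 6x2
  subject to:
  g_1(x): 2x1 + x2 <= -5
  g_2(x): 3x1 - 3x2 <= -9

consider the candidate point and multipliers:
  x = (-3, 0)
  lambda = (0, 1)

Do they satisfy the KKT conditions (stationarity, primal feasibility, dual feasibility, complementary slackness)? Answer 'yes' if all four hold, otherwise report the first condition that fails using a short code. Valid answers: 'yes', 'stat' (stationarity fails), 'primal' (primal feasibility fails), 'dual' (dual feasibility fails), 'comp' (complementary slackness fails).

Gradient of f: grad f(x) = Q x + c = (-3, 3)
Constraint values g_i(x) = a_i^T x - b_i:
  g_1((-3, 0)) = -1
  g_2((-3, 0)) = 0
Stationarity residual: grad f(x) + sum_i lambda_i a_i = (0, 0)
  -> stationarity OK
Primal feasibility (all g_i <= 0): OK
Dual feasibility (all lambda_i >= 0): OK
Complementary slackness (lambda_i * g_i(x) = 0 for all i): OK

Verdict: yes, KKT holds.

yes


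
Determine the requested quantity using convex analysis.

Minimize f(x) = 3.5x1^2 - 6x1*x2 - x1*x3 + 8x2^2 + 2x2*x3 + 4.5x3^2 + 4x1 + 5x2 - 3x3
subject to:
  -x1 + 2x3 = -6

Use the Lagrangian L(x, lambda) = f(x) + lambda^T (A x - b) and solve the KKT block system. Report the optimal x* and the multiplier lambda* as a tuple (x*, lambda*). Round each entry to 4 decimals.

Form the Lagrangian:
  L(x, lambda) = (1/2) x^T Q x + c^T x + lambda^T (A x - b)
Stationarity (grad_x L = 0): Q x + c + A^T lambda = 0.
Primal feasibility: A x = b.

This gives the KKT block system:
  [ Q   A^T ] [ x     ]   [-c ]
  [ A    0  ] [ lambda ] = [ b ]

Solving the linear system:
  x*      = (1.243, 0.4509, -2.3785)
  lambda* = (12.3738)
  f(x*)   = 44.3026

x* = (1.243, 0.4509, -2.3785), lambda* = (12.3738)


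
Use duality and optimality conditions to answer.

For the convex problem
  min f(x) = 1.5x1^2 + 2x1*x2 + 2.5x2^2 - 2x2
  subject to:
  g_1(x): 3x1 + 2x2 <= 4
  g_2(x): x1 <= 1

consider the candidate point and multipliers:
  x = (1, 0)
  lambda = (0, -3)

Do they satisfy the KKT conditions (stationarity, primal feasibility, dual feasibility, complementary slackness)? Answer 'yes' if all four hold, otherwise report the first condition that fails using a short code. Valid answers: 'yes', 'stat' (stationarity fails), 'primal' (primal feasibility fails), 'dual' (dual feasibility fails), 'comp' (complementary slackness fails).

Gradient of f: grad f(x) = Q x + c = (3, 0)
Constraint values g_i(x) = a_i^T x - b_i:
  g_1((1, 0)) = -1
  g_2((1, 0)) = 0
Stationarity residual: grad f(x) + sum_i lambda_i a_i = (0, 0)
  -> stationarity OK
Primal feasibility (all g_i <= 0): OK
Dual feasibility (all lambda_i >= 0): FAILS
Complementary slackness (lambda_i * g_i(x) = 0 for all i): OK

Verdict: the first failing condition is dual_feasibility -> dual.

dual


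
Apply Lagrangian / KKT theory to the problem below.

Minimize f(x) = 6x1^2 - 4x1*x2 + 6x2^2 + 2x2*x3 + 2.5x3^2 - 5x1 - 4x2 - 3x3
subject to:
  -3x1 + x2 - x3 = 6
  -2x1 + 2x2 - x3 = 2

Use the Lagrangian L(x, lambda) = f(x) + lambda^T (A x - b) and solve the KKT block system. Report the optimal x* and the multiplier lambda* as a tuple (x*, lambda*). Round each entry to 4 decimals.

Form the Lagrangian:
  L(x, lambda) = (1/2) x^T Q x + c^T x + lambda^T (A x - b)
Stationarity (grad_x L = 0): Q x + c + A^T lambda = 0.
Primal feasibility: A x = b.

This gives the KKT block system:
  [ Q   A^T ] [ x     ]   [-c ]
  [ A    0  ] [ lambda ] = [ b ]

Solving the linear system:
  x*      = (-2.5547, -1.4453, 0.2188)
  lambda* = (-20.2812, 15.4844)
  f(x*)   = 54.3086

x* = (-2.5547, -1.4453, 0.2188), lambda* = (-20.2812, 15.4844)


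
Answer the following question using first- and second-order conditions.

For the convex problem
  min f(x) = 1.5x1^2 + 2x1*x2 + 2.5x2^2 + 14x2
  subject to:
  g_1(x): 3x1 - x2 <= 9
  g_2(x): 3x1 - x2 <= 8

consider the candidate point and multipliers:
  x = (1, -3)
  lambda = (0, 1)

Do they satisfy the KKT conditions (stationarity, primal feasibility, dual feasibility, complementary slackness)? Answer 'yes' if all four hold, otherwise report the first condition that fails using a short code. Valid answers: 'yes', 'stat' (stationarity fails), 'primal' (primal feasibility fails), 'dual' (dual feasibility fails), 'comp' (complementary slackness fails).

Gradient of f: grad f(x) = Q x + c = (-3, 1)
Constraint values g_i(x) = a_i^T x - b_i:
  g_1((1, -3)) = -3
  g_2((1, -3)) = -2
Stationarity residual: grad f(x) + sum_i lambda_i a_i = (0, 0)
  -> stationarity OK
Primal feasibility (all g_i <= 0): OK
Dual feasibility (all lambda_i >= 0): OK
Complementary slackness (lambda_i * g_i(x) = 0 for all i): FAILS

Verdict: the first failing condition is complementary_slackness -> comp.

comp


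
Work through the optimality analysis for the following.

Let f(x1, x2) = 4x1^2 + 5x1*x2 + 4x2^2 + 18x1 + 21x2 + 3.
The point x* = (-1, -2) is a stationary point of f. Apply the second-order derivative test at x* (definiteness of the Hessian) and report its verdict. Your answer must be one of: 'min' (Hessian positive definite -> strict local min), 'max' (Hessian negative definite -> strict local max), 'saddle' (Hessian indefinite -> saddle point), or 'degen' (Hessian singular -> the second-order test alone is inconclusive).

Compute the Hessian H = grad^2 f:
  H = [[8, 5], [5, 8]]
Verify stationarity: grad f(x*) = H x* + g = (0, 0).
Eigenvalues of H: 3, 13.
Both eigenvalues > 0, so H is positive definite -> x* is a strict local min.

min


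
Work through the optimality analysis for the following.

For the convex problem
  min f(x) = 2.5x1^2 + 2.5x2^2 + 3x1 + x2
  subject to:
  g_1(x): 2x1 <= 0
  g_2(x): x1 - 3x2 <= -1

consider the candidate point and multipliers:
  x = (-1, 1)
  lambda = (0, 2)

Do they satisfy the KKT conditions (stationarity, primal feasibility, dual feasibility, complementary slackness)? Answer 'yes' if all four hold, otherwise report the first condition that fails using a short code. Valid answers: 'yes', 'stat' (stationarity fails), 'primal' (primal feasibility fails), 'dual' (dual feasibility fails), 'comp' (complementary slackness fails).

Gradient of f: grad f(x) = Q x + c = (-2, 6)
Constraint values g_i(x) = a_i^T x - b_i:
  g_1((-1, 1)) = -2
  g_2((-1, 1)) = -3
Stationarity residual: grad f(x) + sum_i lambda_i a_i = (0, 0)
  -> stationarity OK
Primal feasibility (all g_i <= 0): OK
Dual feasibility (all lambda_i >= 0): OK
Complementary slackness (lambda_i * g_i(x) = 0 for all i): FAILS

Verdict: the first failing condition is complementary_slackness -> comp.

comp


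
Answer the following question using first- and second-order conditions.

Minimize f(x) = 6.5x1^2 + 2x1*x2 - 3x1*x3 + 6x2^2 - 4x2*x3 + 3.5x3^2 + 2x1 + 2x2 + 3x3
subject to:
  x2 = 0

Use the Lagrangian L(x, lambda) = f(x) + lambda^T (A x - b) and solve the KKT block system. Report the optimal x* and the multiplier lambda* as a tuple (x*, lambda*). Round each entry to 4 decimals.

Form the Lagrangian:
  L(x, lambda) = (1/2) x^T Q x + c^T x + lambda^T (A x - b)
Stationarity (grad_x L = 0): Q x + c + A^T lambda = 0.
Primal feasibility: A x = b.

This gives the KKT block system:
  [ Q   A^T ] [ x     ]   [-c ]
  [ A    0  ] [ lambda ] = [ b ]

Solving the linear system:
  x*      = (-0.2805, 0, -0.5488)
  lambda* = (-3.6341)
  f(x*)   = -1.1037

x* = (-0.2805, 0, -0.5488), lambda* = (-3.6341)


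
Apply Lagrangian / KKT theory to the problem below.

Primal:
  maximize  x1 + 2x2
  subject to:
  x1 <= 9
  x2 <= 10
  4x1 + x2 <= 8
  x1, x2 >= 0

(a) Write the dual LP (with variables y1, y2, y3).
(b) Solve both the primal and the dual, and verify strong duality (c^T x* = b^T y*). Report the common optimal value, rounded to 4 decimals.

The standard primal-dual pair for 'max c^T x s.t. A x <= b, x >= 0' is:
  Dual:  min b^T y  s.t.  A^T y >= c,  y >= 0.

So the dual LP is:
  minimize  9y1 + 10y2 + 8y3
  subject to:
    y1 + 4y3 >= 1
    y2 + y3 >= 2
    y1, y2, y3 >= 0

Solving the primal: x* = (0, 8).
  primal value c^T x* = 16.
Solving the dual: y* = (0, 0, 2).
  dual value b^T y* = 16.
Strong duality: c^T x* = b^T y*. Confirmed.

16


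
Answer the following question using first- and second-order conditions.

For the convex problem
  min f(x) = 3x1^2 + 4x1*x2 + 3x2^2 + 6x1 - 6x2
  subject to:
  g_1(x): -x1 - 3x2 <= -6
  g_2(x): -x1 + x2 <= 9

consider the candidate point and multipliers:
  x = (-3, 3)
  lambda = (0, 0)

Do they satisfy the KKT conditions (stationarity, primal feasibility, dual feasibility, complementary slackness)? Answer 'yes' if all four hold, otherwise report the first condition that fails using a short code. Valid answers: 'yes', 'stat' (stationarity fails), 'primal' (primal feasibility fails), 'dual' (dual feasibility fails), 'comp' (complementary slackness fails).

Gradient of f: grad f(x) = Q x + c = (0, 0)
Constraint values g_i(x) = a_i^T x - b_i:
  g_1((-3, 3)) = 0
  g_2((-3, 3)) = -3
Stationarity residual: grad f(x) + sum_i lambda_i a_i = (0, 0)
  -> stationarity OK
Primal feasibility (all g_i <= 0): OK
Dual feasibility (all lambda_i >= 0): OK
Complementary slackness (lambda_i * g_i(x) = 0 for all i): OK

Verdict: yes, KKT holds.

yes


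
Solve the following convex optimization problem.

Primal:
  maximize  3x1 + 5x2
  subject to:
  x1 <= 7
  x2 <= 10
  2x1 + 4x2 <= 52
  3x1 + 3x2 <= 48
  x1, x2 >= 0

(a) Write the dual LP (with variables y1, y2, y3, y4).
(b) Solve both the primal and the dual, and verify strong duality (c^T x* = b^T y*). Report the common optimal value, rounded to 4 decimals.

The standard primal-dual pair for 'max c^T x s.t. A x <= b, x >= 0' is:
  Dual:  min b^T y  s.t.  A^T y >= c,  y >= 0.

So the dual LP is:
  minimize  7y1 + 10y2 + 52y3 + 48y4
  subject to:
    y1 + 2y3 + 3y4 >= 3
    y2 + 4y3 + 3y4 >= 5
    y1, y2, y3, y4 >= 0

Solving the primal: x* = (6, 10).
  primal value c^T x* = 68.
Solving the dual: y* = (0, 2, 0, 1).
  dual value b^T y* = 68.
Strong duality: c^T x* = b^T y*. Confirmed.

68


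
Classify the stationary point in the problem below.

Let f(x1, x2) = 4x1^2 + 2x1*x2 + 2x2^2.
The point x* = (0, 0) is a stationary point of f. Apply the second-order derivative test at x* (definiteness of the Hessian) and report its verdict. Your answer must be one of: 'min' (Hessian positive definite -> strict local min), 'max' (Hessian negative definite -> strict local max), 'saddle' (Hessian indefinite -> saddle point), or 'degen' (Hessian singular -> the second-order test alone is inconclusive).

Compute the Hessian H = grad^2 f:
  H = [[8, 2], [2, 4]]
Verify stationarity: grad f(x*) = H x* + g = (0, 0).
Eigenvalues of H: 3.1716, 8.8284.
Both eigenvalues > 0, so H is positive definite -> x* is a strict local min.

min


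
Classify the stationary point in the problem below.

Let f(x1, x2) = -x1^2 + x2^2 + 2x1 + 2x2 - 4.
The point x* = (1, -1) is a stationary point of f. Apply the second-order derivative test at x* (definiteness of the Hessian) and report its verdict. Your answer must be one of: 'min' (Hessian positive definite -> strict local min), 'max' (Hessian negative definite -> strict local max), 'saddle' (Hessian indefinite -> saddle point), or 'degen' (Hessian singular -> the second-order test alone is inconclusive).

Compute the Hessian H = grad^2 f:
  H = [[-2, 0], [0, 2]]
Verify stationarity: grad f(x*) = H x* + g = (0, 0).
Eigenvalues of H: -2, 2.
Eigenvalues have mixed signs, so H is indefinite -> x* is a saddle point.

saddle


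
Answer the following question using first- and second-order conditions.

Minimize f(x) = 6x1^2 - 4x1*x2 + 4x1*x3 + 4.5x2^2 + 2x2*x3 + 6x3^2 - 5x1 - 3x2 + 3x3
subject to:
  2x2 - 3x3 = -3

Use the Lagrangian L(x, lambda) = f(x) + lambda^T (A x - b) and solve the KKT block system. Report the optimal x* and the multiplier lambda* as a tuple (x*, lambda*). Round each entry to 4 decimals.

Form the Lagrangian:
  L(x, lambda) = (1/2) x^T Q x + c^T x + lambda^T (A x - b)
Stationarity (grad_x L = 0): Q x + c + A^T lambda = 0.
Primal feasibility: A x = b.

This gives the KKT block system:
  [ Q   A^T ] [ x     ]   [-c ]
  [ A    0  ] [ lambda ] = [ b ]

Solving the linear system:
  x*      = (0.0247, -0.5275, 0.6484)
  lambda* = (3.2747)
  f(x*)   = 6.614

x* = (0.0247, -0.5275, 0.6484), lambda* = (3.2747)


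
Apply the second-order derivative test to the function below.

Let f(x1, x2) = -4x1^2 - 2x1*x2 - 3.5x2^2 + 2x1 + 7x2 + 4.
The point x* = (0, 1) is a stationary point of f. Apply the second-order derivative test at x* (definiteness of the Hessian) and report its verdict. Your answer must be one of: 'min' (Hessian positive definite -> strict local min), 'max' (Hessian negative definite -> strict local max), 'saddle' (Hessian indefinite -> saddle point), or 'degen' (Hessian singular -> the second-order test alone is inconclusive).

Compute the Hessian H = grad^2 f:
  H = [[-8, -2], [-2, -7]]
Verify stationarity: grad f(x*) = H x* + g = (0, 0).
Eigenvalues of H: -9.5616, -5.4384.
Both eigenvalues < 0, so H is negative definite -> x* is a strict local max.

max


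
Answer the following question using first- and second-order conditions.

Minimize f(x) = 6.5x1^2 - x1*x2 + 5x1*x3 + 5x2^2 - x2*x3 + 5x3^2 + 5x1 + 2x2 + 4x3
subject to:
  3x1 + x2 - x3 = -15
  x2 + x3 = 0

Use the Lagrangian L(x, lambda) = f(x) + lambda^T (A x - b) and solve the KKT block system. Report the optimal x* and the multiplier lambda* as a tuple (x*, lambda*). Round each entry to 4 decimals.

Form the Lagrangian:
  L(x, lambda) = (1/2) x^T Q x + c^T x + lambda^T (A x - b)
Stationarity (grad_x L = 0): Q x + c + A^T lambda = 0.
Primal feasibility: A x = b.

This gives the KKT block system:
  [ Q   A^T ] [ x     ]   [-c ]
  [ A    0  ] [ lambda ] = [ b ]

Solving the linear system:
  x*      = (-3.7329, -1.9006, 1.9006)
  lambda* = (10.7081, 4.4658)
  f(x*)   = 72.8789

x* = (-3.7329, -1.9006, 1.9006), lambda* = (10.7081, 4.4658)


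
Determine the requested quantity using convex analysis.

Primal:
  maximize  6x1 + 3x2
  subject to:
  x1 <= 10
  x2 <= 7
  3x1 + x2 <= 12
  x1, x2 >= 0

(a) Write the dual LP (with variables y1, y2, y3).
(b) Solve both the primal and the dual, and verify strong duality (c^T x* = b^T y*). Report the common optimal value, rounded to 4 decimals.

The standard primal-dual pair for 'max c^T x s.t. A x <= b, x >= 0' is:
  Dual:  min b^T y  s.t.  A^T y >= c,  y >= 0.

So the dual LP is:
  minimize  10y1 + 7y2 + 12y3
  subject to:
    y1 + 3y3 >= 6
    y2 + y3 >= 3
    y1, y2, y3 >= 0

Solving the primal: x* = (1.6667, 7).
  primal value c^T x* = 31.
Solving the dual: y* = (0, 1, 2).
  dual value b^T y* = 31.
Strong duality: c^T x* = b^T y*. Confirmed.

31


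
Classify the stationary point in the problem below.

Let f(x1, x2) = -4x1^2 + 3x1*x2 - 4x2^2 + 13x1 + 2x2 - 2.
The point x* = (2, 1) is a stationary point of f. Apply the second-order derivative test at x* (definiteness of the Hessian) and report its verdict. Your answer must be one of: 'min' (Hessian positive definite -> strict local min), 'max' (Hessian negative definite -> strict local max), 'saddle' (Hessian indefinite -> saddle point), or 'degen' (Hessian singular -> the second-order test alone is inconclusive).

Compute the Hessian H = grad^2 f:
  H = [[-8, 3], [3, -8]]
Verify stationarity: grad f(x*) = H x* + g = (0, 0).
Eigenvalues of H: -11, -5.
Both eigenvalues < 0, so H is negative definite -> x* is a strict local max.

max


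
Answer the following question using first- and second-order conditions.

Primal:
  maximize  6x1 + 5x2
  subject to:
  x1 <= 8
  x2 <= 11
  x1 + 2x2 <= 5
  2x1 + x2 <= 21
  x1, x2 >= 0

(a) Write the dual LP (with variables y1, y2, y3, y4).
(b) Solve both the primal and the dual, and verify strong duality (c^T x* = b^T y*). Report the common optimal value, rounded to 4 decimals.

The standard primal-dual pair for 'max c^T x s.t. A x <= b, x >= 0' is:
  Dual:  min b^T y  s.t.  A^T y >= c,  y >= 0.

So the dual LP is:
  minimize  8y1 + 11y2 + 5y3 + 21y4
  subject to:
    y1 + y3 + 2y4 >= 6
    y2 + 2y3 + y4 >= 5
    y1, y2, y3, y4 >= 0

Solving the primal: x* = (5, 0).
  primal value c^T x* = 30.
Solving the dual: y* = (0, 0, 6, 0).
  dual value b^T y* = 30.
Strong duality: c^T x* = b^T y*. Confirmed.

30


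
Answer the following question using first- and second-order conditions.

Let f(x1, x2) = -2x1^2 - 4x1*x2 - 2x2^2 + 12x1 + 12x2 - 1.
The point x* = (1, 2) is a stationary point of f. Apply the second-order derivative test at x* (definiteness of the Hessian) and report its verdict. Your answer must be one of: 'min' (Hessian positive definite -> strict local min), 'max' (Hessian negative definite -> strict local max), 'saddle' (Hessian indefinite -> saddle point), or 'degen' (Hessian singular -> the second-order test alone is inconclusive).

Compute the Hessian H = grad^2 f:
  H = [[-4, -4], [-4, -4]]
Verify stationarity: grad f(x*) = H x* + g = (0, 0).
Eigenvalues of H: -8, 0.
H has a zero eigenvalue (singular; negative semidefinite but not definite), so H is neither positive definite, negative definite, nor indefinite. The second-order test alone is inconclusive -> degen.
(Indeed, f is constant along the null direction of H through x*, so x* is not a strict local extremum.)

degen


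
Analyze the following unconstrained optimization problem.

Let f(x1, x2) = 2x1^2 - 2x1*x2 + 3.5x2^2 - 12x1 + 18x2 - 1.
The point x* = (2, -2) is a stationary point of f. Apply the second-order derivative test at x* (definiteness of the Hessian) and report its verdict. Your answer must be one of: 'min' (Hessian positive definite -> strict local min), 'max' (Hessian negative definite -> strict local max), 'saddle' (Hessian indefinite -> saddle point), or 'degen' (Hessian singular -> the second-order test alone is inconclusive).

Compute the Hessian H = grad^2 f:
  H = [[4, -2], [-2, 7]]
Verify stationarity: grad f(x*) = H x* + g = (0, 0).
Eigenvalues of H: 3, 8.
Both eigenvalues > 0, so H is positive definite -> x* is a strict local min.

min


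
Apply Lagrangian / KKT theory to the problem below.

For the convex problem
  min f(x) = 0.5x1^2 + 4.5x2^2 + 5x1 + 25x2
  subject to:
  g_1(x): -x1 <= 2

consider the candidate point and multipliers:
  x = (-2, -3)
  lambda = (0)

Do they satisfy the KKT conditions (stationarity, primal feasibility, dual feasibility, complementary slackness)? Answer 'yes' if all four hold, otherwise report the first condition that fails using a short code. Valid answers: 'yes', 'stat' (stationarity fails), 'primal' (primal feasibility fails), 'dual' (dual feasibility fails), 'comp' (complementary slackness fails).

Gradient of f: grad f(x) = Q x + c = (3, -2)
Constraint values g_i(x) = a_i^T x - b_i:
  g_1((-2, -3)) = 0
Stationarity residual: grad f(x) + sum_i lambda_i a_i = (3, -2)
  -> stationarity FAILS
Primal feasibility (all g_i <= 0): OK
Dual feasibility (all lambda_i >= 0): OK
Complementary slackness (lambda_i * g_i(x) = 0 for all i): OK

Verdict: the first failing condition is stationarity -> stat.

stat


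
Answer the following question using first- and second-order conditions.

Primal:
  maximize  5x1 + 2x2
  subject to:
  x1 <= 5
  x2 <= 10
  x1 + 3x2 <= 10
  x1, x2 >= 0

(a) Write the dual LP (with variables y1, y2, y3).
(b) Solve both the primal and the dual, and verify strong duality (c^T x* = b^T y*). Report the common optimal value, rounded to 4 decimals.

The standard primal-dual pair for 'max c^T x s.t. A x <= b, x >= 0' is:
  Dual:  min b^T y  s.t.  A^T y >= c,  y >= 0.

So the dual LP is:
  minimize  5y1 + 10y2 + 10y3
  subject to:
    y1 + y3 >= 5
    y2 + 3y3 >= 2
    y1, y2, y3 >= 0

Solving the primal: x* = (5, 1.6667).
  primal value c^T x* = 28.3333.
Solving the dual: y* = (4.3333, 0, 0.6667).
  dual value b^T y* = 28.3333.
Strong duality: c^T x* = b^T y*. Confirmed.

28.3333


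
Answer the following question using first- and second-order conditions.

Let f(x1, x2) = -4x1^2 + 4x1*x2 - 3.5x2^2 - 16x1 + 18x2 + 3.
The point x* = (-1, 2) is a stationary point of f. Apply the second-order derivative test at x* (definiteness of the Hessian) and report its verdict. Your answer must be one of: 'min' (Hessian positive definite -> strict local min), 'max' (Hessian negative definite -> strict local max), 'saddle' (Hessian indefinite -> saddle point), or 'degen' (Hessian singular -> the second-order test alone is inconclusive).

Compute the Hessian H = grad^2 f:
  H = [[-8, 4], [4, -7]]
Verify stationarity: grad f(x*) = H x* + g = (0, 0).
Eigenvalues of H: -11.5311, -3.4689.
Both eigenvalues < 0, so H is negative definite -> x* is a strict local max.

max


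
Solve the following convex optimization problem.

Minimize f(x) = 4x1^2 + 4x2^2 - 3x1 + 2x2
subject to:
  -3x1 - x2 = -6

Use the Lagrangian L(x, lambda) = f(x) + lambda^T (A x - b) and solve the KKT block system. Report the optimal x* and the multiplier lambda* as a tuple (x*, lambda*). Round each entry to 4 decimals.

Form the Lagrangian:
  L(x, lambda) = (1/2) x^T Q x + c^T x + lambda^T (A x - b)
Stationarity (grad_x L = 0): Q x + c + A^T lambda = 0.
Primal feasibility: A x = b.

This gives the KKT block system:
  [ Q   A^T ] [ x     ]   [-c ]
  [ A    0  ] [ lambda ] = [ b ]

Solving the linear system:
  x*      = (1.9125, 0.2625)
  lambda* = (4.1)
  f(x*)   = 9.6937

x* = (1.9125, 0.2625), lambda* = (4.1)


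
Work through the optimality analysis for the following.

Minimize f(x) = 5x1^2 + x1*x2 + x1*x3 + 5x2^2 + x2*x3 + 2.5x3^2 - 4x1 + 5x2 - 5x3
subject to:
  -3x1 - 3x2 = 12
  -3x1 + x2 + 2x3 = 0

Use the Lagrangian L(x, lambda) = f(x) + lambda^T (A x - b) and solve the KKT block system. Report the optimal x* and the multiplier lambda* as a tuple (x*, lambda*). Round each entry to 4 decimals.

Form the Lagrangian:
  L(x, lambda) = (1/2) x^T Q x + c^T x + lambda^T (A x - b)
Stationarity (grad_x L = 0): Q x + c + A^T lambda = 0.
Primal feasibility: A x = b.

This gives the KKT block system:
  [ Q   A^T ] [ x     ]   [-c ]
  [ A    0  ] [ lambda ] = [ b ]

Solving the linear system:
  x*      = (-0.7632, -3.2368, 0.4737)
  lambda* = (-8.114, 3.3158)
  f(x*)   = 40.9342

x* = (-0.7632, -3.2368, 0.4737), lambda* = (-8.114, 3.3158)


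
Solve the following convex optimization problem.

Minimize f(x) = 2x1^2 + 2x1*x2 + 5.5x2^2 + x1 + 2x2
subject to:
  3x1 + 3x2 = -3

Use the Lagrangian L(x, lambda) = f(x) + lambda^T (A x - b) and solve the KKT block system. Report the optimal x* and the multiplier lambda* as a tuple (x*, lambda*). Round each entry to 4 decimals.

Form the Lagrangian:
  L(x, lambda) = (1/2) x^T Q x + c^T x + lambda^T (A x - b)
Stationarity (grad_x L = 0): Q x + c + A^T lambda = 0.
Primal feasibility: A x = b.

This gives the KKT block system:
  [ Q   A^T ] [ x     ]   [-c ]
  [ A    0  ] [ lambda ] = [ b ]

Solving the linear system:
  x*      = (-0.7273, -0.2727)
  lambda* = (0.8182)
  f(x*)   = 0.5909

x* = (-0.7273, -0.2727), lambda* = (0.8182)


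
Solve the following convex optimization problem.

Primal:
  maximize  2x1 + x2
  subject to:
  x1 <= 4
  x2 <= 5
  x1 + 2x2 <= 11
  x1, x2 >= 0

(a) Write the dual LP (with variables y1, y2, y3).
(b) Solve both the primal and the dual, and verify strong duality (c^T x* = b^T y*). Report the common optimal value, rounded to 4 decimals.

The standard primal-dual pair for 'max c^T x s.t. A x <= b, x >= 0' is:
  Dual:  min b^T y  s.t.  A^T y >= c,  y >= 0.

So the dual LP is:
  minimize  4y1 + 5y2 + 11y3
  subject to:
    y1 + y3 >= 2
    y2 + 2y3 >= 1
    y1, y2, y3 >= 0

Solving the primal: x* = (4, 3.5).
  primal value c^T x* = 11.5.
Solving the dual: y* = (1.5, 0, 0.5).
  dual value b^T y* = 11.5.
Strong duality: c^T x* = b^T y*. Confirmed.

11.5


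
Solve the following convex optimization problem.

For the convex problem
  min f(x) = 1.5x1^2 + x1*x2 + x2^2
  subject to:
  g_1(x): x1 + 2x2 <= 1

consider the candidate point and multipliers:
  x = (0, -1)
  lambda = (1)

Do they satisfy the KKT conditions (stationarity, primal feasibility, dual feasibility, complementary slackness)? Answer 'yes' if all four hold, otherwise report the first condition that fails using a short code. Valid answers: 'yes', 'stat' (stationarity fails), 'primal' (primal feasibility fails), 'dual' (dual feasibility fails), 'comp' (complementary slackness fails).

Gradient of f: grad f(x) = Q x + c = (-1, -2)
Constraint values g_i(x) = a_i^T x - b_i:
  g_1((0, -1)) = -3
Stationarity residual: grad f(x) + sum_i lambda_i a_i = (0, 0)
  -> stationarity OK
Primal feasibility (all g_i <= 0): OK
Dual feasibility (all lambda_i >= 0): OK
Complementary slackness (lambda_i * g_i(x) = 0 for all i): FAILS

Verdict: the first failing condition is complementary_slackness -> comp.

comp


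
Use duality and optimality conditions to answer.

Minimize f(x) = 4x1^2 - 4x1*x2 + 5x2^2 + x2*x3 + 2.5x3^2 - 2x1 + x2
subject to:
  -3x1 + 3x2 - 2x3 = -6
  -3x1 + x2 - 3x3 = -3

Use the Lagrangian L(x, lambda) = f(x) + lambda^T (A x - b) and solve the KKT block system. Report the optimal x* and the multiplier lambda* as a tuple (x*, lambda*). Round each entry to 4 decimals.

Form the Lagrangian:
  L(x, lambda) = (1/2) x^T Q x + c^T x + lambda^T (A x - b)
Stationarity (grad_x L = 0): Q x + c + A^T lambda = 0.
Primal feasibility: A x = b.

This gives the KKT block system:
  [ Q   A^T ] [ x     ]   [-c ]
  [ A    0  ] [ lambda ] = [ b ]

Solving the linear system:
  x*      = (0.2402, -1.6114, 0.2227)
  lambda* = (6.8646, -4.7424)
  f(x*)   = 12.4345

x* = (0.2402, -1.6114, 0.2227), lambda* = (6.8646, -4.7424)


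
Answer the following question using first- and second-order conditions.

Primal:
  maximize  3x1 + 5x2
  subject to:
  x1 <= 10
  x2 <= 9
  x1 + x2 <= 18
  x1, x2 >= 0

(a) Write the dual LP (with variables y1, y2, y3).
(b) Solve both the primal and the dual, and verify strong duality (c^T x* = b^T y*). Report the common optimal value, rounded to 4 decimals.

The standard primal-dual pair for 'max c^T x s.t. A x <= b, x >= 0' is:
  Dual:  min b^T y  s.t.  A^T y >= c,  y >= 0.

So the dual LP is:
  minimize  10y1 + 9y2 + 18y3
  subject to:
    y1 + y3 >= 3
    y2 + y3 >= 5
    y1, y2, y3 >= 0

Solving the primal: x* = (9, 9).
  primal value c^T x* = 72.
Solving the dual: y* = (0, 2, 3).
  dual value b^T y* = 72.
Strong duality: c^T x* = b^T y*. Confirmed.

72


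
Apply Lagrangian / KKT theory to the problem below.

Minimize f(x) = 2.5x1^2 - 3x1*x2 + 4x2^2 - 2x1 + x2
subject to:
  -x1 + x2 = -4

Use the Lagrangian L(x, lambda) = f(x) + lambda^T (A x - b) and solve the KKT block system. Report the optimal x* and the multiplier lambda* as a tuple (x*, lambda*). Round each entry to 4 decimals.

Form the Lagrangian:
  L(x, lambda) = (1/2) x^T Q x + c^T x + lambda^T (A x - b)
Stationarity (grad_x L = 0): Q x + c + A^T lambda = 0.
Primal feasibility: A x = b.

This gives the KKT block system:
  [ Q   A^T ] [ x     ]   [-c ]
  [ A    0  ] [ lambda ] = [ b ]

Solving the linear system:
  x*      = (3, -1)
  lambda* = (16)
  f(x*)   = 28.5

x* = (3, -1), lambda* = (16)


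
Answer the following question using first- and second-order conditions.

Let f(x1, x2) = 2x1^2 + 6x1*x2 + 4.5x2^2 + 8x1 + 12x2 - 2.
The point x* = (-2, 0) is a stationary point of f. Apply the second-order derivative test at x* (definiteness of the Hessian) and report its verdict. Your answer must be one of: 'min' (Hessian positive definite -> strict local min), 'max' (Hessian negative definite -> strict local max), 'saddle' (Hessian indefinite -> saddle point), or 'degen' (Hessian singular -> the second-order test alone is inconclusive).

Compute the Hessian H = grad^2 f:
  H = [[4, 6], [6, 9]]
Verify stationarity: grad f(x*) = H x* + g = (0, 0).
Eigenvalues of H: 0, 13.
H has a zero eigenvalue (singular; positive semidefinite but not definite), so H is neither positive definite, negative definite, nor indefinite. The second-order test alone is inconclusive -> degen.
(Indeed, f is constant along the null direction of H through x*, so x* is not a strict local extremum.)

degen


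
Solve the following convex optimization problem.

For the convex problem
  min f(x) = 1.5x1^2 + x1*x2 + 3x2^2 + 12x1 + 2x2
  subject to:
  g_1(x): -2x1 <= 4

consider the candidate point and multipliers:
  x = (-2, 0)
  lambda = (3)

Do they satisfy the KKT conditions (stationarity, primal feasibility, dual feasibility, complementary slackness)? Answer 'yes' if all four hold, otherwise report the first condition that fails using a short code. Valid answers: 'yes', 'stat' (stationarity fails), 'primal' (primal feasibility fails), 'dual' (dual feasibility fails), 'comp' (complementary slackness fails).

Gradient of f: grad f(x) = Q x + c = (6, 0)
Constraint values g_i(x) = a_i^T x - b_i:
  g_1((-2, 0)) = 0
Stationarity residual: grad f(x) + sum_i lambda_i a_i = (0, 0)
  -> stationarity OK
Primal feasibility (all g_i <= 0): OK
Dual feasibility (all lambda_i >= 0): OK
Complementary slackness (lambda_i * g_i(x) = 0 for all i): OK

Verdict: yes, KKT holds.

yes


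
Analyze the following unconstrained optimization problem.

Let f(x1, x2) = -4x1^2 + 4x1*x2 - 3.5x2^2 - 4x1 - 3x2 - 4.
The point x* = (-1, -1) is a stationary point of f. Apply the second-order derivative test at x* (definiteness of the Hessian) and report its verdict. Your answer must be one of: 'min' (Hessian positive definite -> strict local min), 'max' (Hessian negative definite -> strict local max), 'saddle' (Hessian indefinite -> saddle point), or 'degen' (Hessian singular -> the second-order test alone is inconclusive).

Compute the Hessian H = grad^2 f:
  H = [[-8, 4], [4, -7]]
Verify stationarity: grad f(x*) = H x* + g = (0, 0).
Eigenvalues of H: -11.5311, -3.4689.
Both eigenvalues < 0, so H is negative definite -> x* is a strict local max.

max


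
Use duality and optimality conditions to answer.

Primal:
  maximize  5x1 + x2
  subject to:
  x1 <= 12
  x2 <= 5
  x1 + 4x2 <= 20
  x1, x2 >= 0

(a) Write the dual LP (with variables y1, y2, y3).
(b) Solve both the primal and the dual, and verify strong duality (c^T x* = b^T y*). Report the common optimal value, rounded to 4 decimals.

The standard primal-dual pair for 'max c^T x s.t. A x <= b, x >= 0' is:
  Dual:  min b^T y  s.t.  A^T y >= c,  y >= 0.

So the dual LP is:
  minimize  12y1 + 5y2 + 20y3
  subject to:
    y1 + y3 >= 5
    y2 + 4y3 >= 1
    y1, y2, y3 >= 0

Solving the primal: x* = (12, 2).
  primal value c^T x* = 62.
Solving the dual: y* = (4.75, 0, 0.25).
  dual value b^T y* = 62.
Strong duality: c^T x* = b^T y*. Confirmed.

62


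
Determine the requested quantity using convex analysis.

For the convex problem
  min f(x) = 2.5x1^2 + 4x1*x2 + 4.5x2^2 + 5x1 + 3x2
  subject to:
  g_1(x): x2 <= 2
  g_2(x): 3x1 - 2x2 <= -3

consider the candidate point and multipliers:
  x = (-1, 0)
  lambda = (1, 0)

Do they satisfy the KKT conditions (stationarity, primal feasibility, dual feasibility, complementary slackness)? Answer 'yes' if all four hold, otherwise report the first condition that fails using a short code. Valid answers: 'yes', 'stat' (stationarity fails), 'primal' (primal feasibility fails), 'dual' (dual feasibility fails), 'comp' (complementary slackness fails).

Gradient of f: grad f(x) = Q x + c = (0, -1)
Constraint values g_i(x) = a_i^T x - b_i:
  g_1((-1, 0)) = -2
  g_2((-1, 0)) = 0
Stationarity residual: grad f(x) + sum_i lambda_i a_i = (0, 0)
  -> stationarity OK
Primal feasibility (all g_i <= 0): OK
Dual feasibility (all lambda_i >= 0): OK
Complementary slackness (lambda_i * g_i(x) = 0 for all i): FAILS

Verdict: the first failing condition is complementary_slackness -> comp.

comp


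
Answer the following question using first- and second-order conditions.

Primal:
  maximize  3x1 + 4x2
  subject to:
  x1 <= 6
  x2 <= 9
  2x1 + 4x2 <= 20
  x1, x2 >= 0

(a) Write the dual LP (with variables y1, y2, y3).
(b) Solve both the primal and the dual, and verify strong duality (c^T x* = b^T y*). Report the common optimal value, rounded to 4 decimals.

The standard primal-dual pair for 'max c^T x s.t. A x <= b, x >= 0' is:
  Dual:  min b^T y  s.t.  A^T y >= c,  y >= 0.

So the dual LP is:
  minimize  6y1 + 9y2 + 20y3
  subject to:
    y1 + 2y3 >= 3
    y2 + 4y3 >= 4
    y1, y2, y3 >= 0

Solving the primal: x* = (6, 2).
  primal value c^T x* = 26.
Solving the dual: y* = (1, 0, 1).
  dual value b^T y* = 26.
Strong duality: c^T x* = b^T y*. Confirmed.

26


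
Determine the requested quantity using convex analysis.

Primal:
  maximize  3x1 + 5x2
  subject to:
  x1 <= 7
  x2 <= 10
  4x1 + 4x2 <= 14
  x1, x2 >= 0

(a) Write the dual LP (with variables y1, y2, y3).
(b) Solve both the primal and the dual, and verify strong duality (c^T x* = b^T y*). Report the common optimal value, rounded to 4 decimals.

The standard primal-dual pair for 'max c^T x s.t. A x <= b, x >= 0' is:
  Dual:  min b^T y  s.t.  A^T y >= c,  y >= 0.

So the dual LP is:
  minimize  7y1 + 10y2 + 14y3
  subject to:
    y1 + 4y3 >= 3
    y2 + 4y3 >= 5
    y1, y2, y3 >= 0

Solving the primal: x* = (0, 3.5).
  primal value c^T x* = 17.5.
Solving the dual: y* = (0, 0, 1.25).
  dual value b^T y* = 17.5.
Strong duality: c^T x* = b^T y*. Confirmed.

17.5


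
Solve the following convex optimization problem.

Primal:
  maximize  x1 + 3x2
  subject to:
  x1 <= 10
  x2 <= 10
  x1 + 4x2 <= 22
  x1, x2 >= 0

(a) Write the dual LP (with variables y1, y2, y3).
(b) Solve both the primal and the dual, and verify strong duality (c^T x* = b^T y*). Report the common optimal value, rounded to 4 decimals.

The standard primal-dual pair for 'max c^T x s.t. A x <= b, x >= 0' is:
  Dual:  min b^T y  s.t.  A^T y >= c,  y >= 0.

So the dual LP is:
  minimize  10y1 + 10y2 + 22y3
  subject to:
    y1 + y3 >= 1
    y2 + 4y3 >= 3
    y1, y2, y3 >= 0

Solving the primal: x* = (10, 3).
  primal value c^T x* = 19.
Solving the dual: y* = (0.25, 0, 0.75).
  dual value b^T y* = 19.
Strong duality: c^T x* = b^T y*. Confirmed.

19


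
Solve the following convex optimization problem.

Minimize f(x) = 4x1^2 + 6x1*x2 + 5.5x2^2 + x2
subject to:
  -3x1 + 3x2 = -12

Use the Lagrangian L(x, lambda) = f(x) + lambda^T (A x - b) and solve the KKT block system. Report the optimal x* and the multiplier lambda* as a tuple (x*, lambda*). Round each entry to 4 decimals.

Form the Lagrangian:
  L(x, lambda) = (1/2) x^T Q x + c^T x + lambda^T (A x - b)
Stationarity (grad_x L = 0): Q x + c + A^T lambda = 0.
Primal feasibility: A x = b.

This gives the KKT block system:
  [ Q   A^T ] [ x     ]   [-c ]
  [ A    0  ] [ lambda ] = [ b ]

Solving the linear system:
  x*      = (2.1613, -1.8387)
  lambda* = (2.086)
  f(x*)   = 11.5968

x* = (2.1613, -1.8387), lambda* = (2.086)


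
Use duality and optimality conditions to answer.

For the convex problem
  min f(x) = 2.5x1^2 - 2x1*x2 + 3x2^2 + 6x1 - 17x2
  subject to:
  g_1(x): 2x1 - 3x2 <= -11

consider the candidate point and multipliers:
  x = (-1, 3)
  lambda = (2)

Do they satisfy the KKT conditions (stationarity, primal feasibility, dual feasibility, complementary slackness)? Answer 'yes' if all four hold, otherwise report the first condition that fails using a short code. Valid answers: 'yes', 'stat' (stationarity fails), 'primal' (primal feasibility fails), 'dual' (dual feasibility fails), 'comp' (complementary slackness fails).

Gradient of f: grad f(x) = Q x + c = (-5, 3)
Constraint values g_i(x) = a_i^T x - b_i:
  g_1((-1, 3)) = 0
Stationarity residual: grad f(x) + sum_i lambda_i a_i = (-1, -3)
  -> stationarity FAILS
Primal feasibility (all g_i <= 0): OK
Dual feasibility (all lambda_i >= 0): OK
Complementary slackness (lambda_i * g_i(x) = 0 for all i): OK

Verdict: the first failing condition is stationarity -> stat.

stat


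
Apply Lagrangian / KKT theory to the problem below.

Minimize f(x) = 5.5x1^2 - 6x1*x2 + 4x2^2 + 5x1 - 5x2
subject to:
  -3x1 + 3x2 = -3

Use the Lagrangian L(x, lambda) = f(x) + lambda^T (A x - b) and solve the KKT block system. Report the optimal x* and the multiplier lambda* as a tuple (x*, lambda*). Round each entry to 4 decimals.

Form the Lagrangian:
  L(x, lambda) = (1/2) x^T Q x + c^T x + lambda^T (A x - b)
Stationarity (grad_x L = 0): Q x + c + A^T lambda = 0.
Primal feasibility: A x = b.

This gives the KKT block system:
  [ Q   A^T ] [ x     ]   [-c ]
  [ A    0  ] [ lambda ] = [ b ]

Solving the linear system:
  x*      = (0.2857, -0.7143)
  lambda* = (4.1429)
  f(x*)   = 8.7143

x* = (0.2857, -0.7143), lambda* = (4.1429)


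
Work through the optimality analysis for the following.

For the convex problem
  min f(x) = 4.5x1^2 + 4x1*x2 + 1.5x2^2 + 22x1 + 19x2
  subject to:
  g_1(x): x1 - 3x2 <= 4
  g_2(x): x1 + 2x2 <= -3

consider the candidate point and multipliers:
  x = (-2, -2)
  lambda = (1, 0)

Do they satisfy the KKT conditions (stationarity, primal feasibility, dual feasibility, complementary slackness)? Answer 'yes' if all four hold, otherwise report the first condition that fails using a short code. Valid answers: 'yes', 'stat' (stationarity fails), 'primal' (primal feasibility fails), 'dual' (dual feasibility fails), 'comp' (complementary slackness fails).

Gradient of f: grad f(x) = Q x + c = (-4, 5)
Constraint values g_i(x) = a_i^T x - b_i:
  g_1((-2, -2)) = 0
  g_2((-2, -2)) = -3
Stationarity residual: grad f(x) + sum_i lambda_i a_i = (-3, 2)
  -> stationarity FAILS
Primal feasibility (all g_i <= 0): OK
Dual feasibility (all lambda_i >= 0): OK
Complementary slackness (lambda_i * g_i(x) = 0 for all i): OK

Verdict: the first failing condition is stationarity -> stat.

stat


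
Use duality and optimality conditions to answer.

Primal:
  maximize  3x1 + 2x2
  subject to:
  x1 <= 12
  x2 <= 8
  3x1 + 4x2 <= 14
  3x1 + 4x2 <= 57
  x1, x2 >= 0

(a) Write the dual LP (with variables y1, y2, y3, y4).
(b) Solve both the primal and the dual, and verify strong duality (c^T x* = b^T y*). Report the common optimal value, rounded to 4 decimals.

The standard primal-dual pair for 'max c^T x s.t. A x <= b, x >= 0' is:
  Dual:  min b^T y  s.t.  A^T y >= c,  y >= 0.

So the dual LP is:
  minimize  12y1 + 8y2 + 14y3 + 57y4
  subject to:
    y1 + 3y3 + 3y4 >= 3
    y2 + 4y3 + 4y4 >= 2
    y1, y2, y3, y4 >= 0

Solving the primal: x* = (4.6667, 0).
  primal value c^T x* = 14.
Solving the dual: y* = (0, 0, 1, 0).
  dual value b^T y* = 14.
Strong duality: c^T x* = b^T y*. Confirmed.

14
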